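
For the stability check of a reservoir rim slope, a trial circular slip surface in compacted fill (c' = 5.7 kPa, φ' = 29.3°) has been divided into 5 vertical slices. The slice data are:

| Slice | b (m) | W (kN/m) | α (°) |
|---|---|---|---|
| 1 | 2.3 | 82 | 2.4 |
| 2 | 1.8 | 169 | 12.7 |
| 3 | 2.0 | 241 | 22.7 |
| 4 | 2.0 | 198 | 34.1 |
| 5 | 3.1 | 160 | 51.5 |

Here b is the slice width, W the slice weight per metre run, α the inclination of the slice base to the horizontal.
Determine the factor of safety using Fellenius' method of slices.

Ordinary method of slices: FS = Σ[c'·Δl_i + (W_i cosα_i)·tanφ'] / Σ W_i sinα_i, with Δl_i = b_i / cosα_i.
Slice 1: Δl = 2.3/cos2.4° = 2.302 m; N'_1 = 82·cos2.4° = 81.9; c'Δl = 13.12; W sinα = 3.4
Slice 2: Δl = 1.8/cos12.7° = 1.845 m; N'_2 = 169·cos12.7° = 164.9; c'Δl = 10.52; W sinα = 37.2
Slice 3: Δl = 2.0/cos22.7° = 2.168 m; N'_3 = 241·cos22.7° = 222.3; c'Δl = 12.36; W sinα = 93.0
Slice 4: Δl = 2.0/cos34.1° = 2.415 m; N'_4 = 198·cos34.1° = 164.0; c'Δl = 13.77; W sinα = 111.0
Slice 5: Δl = 3.1/cos51.5° = 4.980 m; N'_5 = 160·cos51.5° = 99.6; c'Δl = 28.38; W sinα = 125.2
Σc'Δl = 78.1 kN/m; ΣN' = 732.7 kN/m; ΣW sinα = 369.8 kN/m
Resisting = 78.1 + 732.7·tan29.3° = 78.1 + 411.2 = 489.3 kN/m
FS = 489.3 / 369.8 = 1.323

FS = 1.32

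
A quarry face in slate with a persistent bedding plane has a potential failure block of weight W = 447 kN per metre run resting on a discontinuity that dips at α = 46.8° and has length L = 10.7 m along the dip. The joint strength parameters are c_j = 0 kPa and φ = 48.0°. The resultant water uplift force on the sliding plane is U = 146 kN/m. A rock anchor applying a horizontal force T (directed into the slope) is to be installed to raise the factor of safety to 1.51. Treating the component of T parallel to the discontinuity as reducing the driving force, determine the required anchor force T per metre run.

Resolving forces along and normal to the sliding plane, with the horizontal anchor force T adding T·sinα to the effective normal force and T·cosα acting up the plane against the driving force:
FS = [c_jL + (W cosα − U + T sinα) tanφ] / [W sinα − T cosα]
Without the anchor: N' = 160.0 kN/m, driving T_d = 325.8 kN/m, resisting R = 0·10.7 + 160.0·tan48.0° = 177.7 kN/m, FS = 0.55.
Setting FS = 1.51 and solving for T:
1.51·(325.8 − T cos46.8°) = 177.7 + T sin46.8°·tan48.0°
T·(sin46.8°·tan48.0° + 1.51·cos46.8°) = 1.51·325.8 − 177.7
T·(0.7290·1.1106 + 1.51·0.6845) = 492.0 − 177.7 = 314.3
T·1.8433 = 314.3
T = 170.5 kN/m

T = 171 kN/m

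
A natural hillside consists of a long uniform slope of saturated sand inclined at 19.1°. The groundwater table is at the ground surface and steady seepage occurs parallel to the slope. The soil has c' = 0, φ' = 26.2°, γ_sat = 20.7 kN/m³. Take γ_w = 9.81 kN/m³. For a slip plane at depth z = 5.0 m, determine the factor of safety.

With seepage parallel to the slope and the water table at the surface, the effective normal stress on the slip plane uses the buoyant unit weight γ' = γ_sat − γ_w while the driving shear stress uses γ_sat:
FS = [c' + γ' z cos²β tanφ'] / [γ_sat z sinβ cosβ]
(For c' = 0 this reduces to FS = (γ'/γ_sat)·tanφ'/tanβ.)
γ' = 20.7 − 9.81 = 10.89 kN/m³
Numerator = 0.0 + 10.89·5.0·cos²19.1°·tan26.2° = 0.0 + 10.89·5.0·0.8929·0.4921 = 23.924 kPa
Denominator = 20.7·5.0·sin19.1°·cos19.1° = 20.7·5.0·0.3272·0.9449 = 32.003 kPa
FS = 23.924 / 32.003 = 0.748

FS = 0.75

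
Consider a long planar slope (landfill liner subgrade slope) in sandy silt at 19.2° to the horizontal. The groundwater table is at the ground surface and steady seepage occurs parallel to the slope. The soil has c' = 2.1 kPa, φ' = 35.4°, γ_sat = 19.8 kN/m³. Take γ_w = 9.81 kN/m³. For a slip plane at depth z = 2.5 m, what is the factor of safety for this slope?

With seepage parallel to the slope and the water table at the surface, the effective normal stress on the slip plane uses the buoyant unit weight γ' = γ_sat − γ_w while the driving shear stress uses γ_sat:
FS = [c' + γ' z cos²β tanφ'] / [γ_sat z sinβ cosβ]
γ' = 19.8 − 9.81 = 9.99 kN/m³
Numerator = 2.1 + 9.99·2.5·cos²19.2°·tan35.4° = 2.1 + 9.99·2.5·0.8918·0.7107 = 17.929 kPa
Denominator = 19.8·2.5·sin19.2°·cos19.2° = 19.8·2.5·0.3289·0.9444 = 15.373 kPa
FS = 17.929 / 15.373 = 1.166

FS = 1.17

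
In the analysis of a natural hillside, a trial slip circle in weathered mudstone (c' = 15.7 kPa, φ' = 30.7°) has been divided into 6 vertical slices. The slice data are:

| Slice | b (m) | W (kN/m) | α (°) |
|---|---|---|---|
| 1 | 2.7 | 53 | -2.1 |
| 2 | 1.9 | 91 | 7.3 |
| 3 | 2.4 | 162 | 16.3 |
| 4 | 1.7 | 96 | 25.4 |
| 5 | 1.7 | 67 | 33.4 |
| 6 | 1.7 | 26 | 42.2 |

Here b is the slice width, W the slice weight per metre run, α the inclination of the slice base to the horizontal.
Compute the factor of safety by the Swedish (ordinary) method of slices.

Ordinary method of slices: FS = Σ[c'·Δl_i + (W_i cosα_i)·tanφ'] / Σ W_i sinα_i, with Δl_i = b_i / cosα_i.
Slice 1: Δl = 2.7/cos(-2.1°) = 2.702 m; N'_1 = 53·cos(-2.1°) = 53.0; c'Δl = 42.42; W sinα = -1.9
Slice 2: Δl = 1.9/cos7.3° = 1.916 m; N'_2 = 91·cos7.3° = 90.3; c'Δl = 30.07; W sinα = 11.6
Slice 3: Δl = 2.4/cos16.3° = 2.501 m; N'_3 = 162·cos16.3° = 155.5; c'Δl = 39.26; W sinα = 45.5
Slice 4: Δl = 1.7/cos25.4° = 1.882 m; N'_4 = 96·cos25.4° = 86.7; c'Δl = 29.55; W sinα = 41.2
Slice 5: Δl = 1.7/cos33.4° = 2.036 m; N'_5 = 67·cos33.4° = 55.9; c'Δl = 31.97; W sinα = 36.9
Slice 6: Δl = 1.7/cos42.2° = 2.295 m; N'_6 = 26·cos42.2° = 19.3; c'Δl = 36.03; W sinα = 17.5
Σc'Δl = 209.3 kN/m; ΣN' = 460.6 kN/m; ΣW sinα = 150.6 kN/m
Resisting = 209.3 + 460.6·tan30.7° = 209.3 + 273.5 = 482.8 kN/m
FS = 482.8 / 150.6 = 3.206

FS = 3.21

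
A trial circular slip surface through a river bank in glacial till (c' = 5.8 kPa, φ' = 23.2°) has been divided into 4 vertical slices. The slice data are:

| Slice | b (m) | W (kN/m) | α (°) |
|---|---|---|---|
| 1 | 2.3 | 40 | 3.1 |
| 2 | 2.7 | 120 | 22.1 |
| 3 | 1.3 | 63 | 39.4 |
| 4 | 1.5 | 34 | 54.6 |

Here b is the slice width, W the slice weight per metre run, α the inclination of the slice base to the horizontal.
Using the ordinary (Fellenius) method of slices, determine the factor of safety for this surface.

Ordinary method of slices: FS = Σ[c'·Δl_i + (W_i cosα_i)·tanφ'] / Σ W_i sinα_i, with Δl_i = b_i / cosα_i.
Slice 1: Δl = 2.3/cos3.1° = 2.303 m; N'_1 = 40·cos3.1° = 39.9; c'Δl = 13.36; W sinα = 2.2
Slice 2: Δl = 2.7/cos22.1° = 2.914 m; N'_2 = 120·cos22.1° = 111.2; c'Δl = 16.90; W sinα = 45.1
Slice 3: Δl = 1.3/cos39.4° = 1.682 m; N'_3 = 63·cos39.4° = 48.7; c'Δl = 9.76; W sinα = 40.0
Slice 4: Δl = 1.5/cos54.6° = 2.589 m; N'_4 = 34·cos54.6° = 19.7; c'Δl = 15.02; W sinα = 27.7
Σc'Δl = 55.0 kN/m; ΣN' = 219.5 kN/m; ΣW sinα = 115.0 kN/m
Resisting = 55.0 + 219.5·tan23.2° = 55.0 + 94.1 = 149.1 kN/m
FS = 149.1 / 115.0 = 1.297

FS = 1.30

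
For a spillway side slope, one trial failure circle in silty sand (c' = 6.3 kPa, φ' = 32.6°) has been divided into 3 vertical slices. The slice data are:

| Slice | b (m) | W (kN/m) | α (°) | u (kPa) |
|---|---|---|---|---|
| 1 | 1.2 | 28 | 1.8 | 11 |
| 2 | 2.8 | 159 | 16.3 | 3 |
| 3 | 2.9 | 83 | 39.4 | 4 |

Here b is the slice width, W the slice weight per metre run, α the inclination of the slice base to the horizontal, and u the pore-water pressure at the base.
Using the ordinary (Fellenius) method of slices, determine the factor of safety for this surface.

Ordinary method of slices: FS = Σ[c'·Δl_i + (W_i cosα_i − u_i·Δl_i)·tanφ'] / Σ W_i sinα_i, with Δl_i = b_i / cosα_i.
Slice 1: Δl = 1.2/cos1.8° = 1.201 m; N'_1 = 28·cos1.8° − 11·1.201 = 14.8; c'Δl = 7.56; W sinα = 0.9
Slice 2: Δl = 2.8/cos16.3° = 2.917 m; N'_2 = 159·cos16.3° − 3·2.917 = 143.9; c'Δl = 18.38; W sinα = 44.6
Slice 3: Δl = 2.9/cos39.4° = 3.753 m; N'_3 = 83·cos39.4° − 4·3.753 = 49.1; c'Δl = 23.64; W sinα = 52.7
Σc'Δl = 49.6 kN/m; ΣN' = 207.8 kN/m; ΣW sinα = 98.2 kN/m
Resisting = 49.6 + 207.8·tan32.6° = 49.6 + 132.9 = 182.5 kN/m
FS = 182.5 / 98.2 = 1.858

FS = 1.86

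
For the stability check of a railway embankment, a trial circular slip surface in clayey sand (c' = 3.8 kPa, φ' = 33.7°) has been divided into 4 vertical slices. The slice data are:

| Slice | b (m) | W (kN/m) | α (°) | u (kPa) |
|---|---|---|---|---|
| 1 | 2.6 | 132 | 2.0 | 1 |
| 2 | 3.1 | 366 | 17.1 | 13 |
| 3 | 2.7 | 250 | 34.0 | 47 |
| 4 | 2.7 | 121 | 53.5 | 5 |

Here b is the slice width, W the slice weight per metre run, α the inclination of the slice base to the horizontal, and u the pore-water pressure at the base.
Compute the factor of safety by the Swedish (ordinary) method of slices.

Ordinary method of slices: FS = Σ[c'·Δl_i + (W_i cosα_i − u_i·Δl_i)·tanφ'] / Σ W_i sinα_i, with Δl_i = b_i / cosα_i.
Slice 1: Δl = 2.6/cos2.0° = 2.602 m; N'_1 = 132·cos2.0° − 1·2.602 = 129.3; c'Δl = 9.89; W sinα = 4.6
Slice 2: Δl = 3.1/cos17.1° = 3.243 m; N'_2 = 366·cos17.1° − 13·3.243 = 307.7; c'Δl = 12.32; W sinα = 107.6
Slice 3: Δl = 2.7/cos34.0° = 3.257 m; N'_3 = 250·cos34.0° − 47·3.257 = 54.2; c'Δl = 12.38; W sinα = 139.8
Slice 4: Δl = 2.7/cos53.5° = 4.539 m; N'_4 = 121·cos53.5° − 5·4.539 = 49.3; c'Δl = 17.25; W sinα = 97.3
Σc'Δl = 51.8 kN/m; ΣN' = 540.4 kN/m; ΣW sinα = 349.3 kN/m
Resisting = 51.8 + 540.4·tan33.7° = 51.8 + 360.4 = 412.3 kN/m
FS = 412.3 / 349.3 = 1.180

FS = 1.18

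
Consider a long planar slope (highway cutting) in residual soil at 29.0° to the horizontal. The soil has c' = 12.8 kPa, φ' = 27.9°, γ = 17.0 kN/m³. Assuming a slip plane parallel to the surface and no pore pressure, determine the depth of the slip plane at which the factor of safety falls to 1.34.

z = 4.61 m

Setting FS = 1.34 in FS = [c' + γz cos²β tanφ'] / [γz sinβ cosβ] and solving for z:
z = c' / [γ cosβ (FS·sinβ − cosβ·tanφ')]
  = 12.8 / [17.0·cos29.0°·(1.34·sin29.0° − cos29.0°·tan27.9°)]
  = 12.8 / [17.0·0.8746·(1.34·0.4848 − 0.8746·0.5295)]
  = 12.8 / 2.7738 = 4.615 m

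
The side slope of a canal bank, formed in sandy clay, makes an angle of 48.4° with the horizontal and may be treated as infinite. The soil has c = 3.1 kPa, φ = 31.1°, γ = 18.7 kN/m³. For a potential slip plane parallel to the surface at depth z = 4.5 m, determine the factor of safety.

For an infinite slope with a slip plane parallel to the surface (no pore pressure): FS = [c + γz cos²β tanφ] / [γz sinβ cosβ].
γz = 18.7·4.5 = 84.15 kN/m²
Numerator = 3.1 + 84.15·cos²48.4°·tan31.1° = 3.1 + 84.15·0.4408·0.6032 = 25.476 kPa
Denominator = 84.15·sin48.4°·cos48.4° = 84.15·0.7478·0.6639 = 41.779 kPa
FS = 25.476 / 41.779 = 0.610

FS = 0.61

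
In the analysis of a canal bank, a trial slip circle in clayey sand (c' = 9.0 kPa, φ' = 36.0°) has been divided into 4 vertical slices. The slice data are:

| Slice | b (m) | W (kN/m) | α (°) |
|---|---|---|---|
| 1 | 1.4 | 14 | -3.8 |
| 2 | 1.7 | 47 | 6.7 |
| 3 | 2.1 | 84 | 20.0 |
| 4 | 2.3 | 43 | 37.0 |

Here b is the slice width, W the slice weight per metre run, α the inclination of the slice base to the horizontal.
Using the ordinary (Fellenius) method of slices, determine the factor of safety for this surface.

FS = 3.39

Ordinary method of slices: FS = Σ[c'·Δl_i + (W_i cosα_i)·tanφ'] / Σ W_i sinα_i, with Δl_i = b_i / cosα_i.
Slice 1: Δl = 1.4/cos(-3.8°) = 1.403 m; N'_1 = 14·cos(-3.8°) = 14.0; c'Δl = 12.63; W sinα = -0.9
Slice 2: Δl = 1.7/cos6.7° = 1.712 m; N'_2 = 47·cos6.7° = 46.7; c'Δl = 15.41; W sinα = 5.5
Slice 3: Δl = 2.1/cos20.0° = 2.235 m; N'_3 = 84·cos20.0° = 78.9; c'Δl = 20.11; W sinα = 28.7
Slice 4: Δl = 2.3/cos37.0° = 2.880 m; N'_4 = 43·cos37.0° = 34.3; c'Δl = 25.92; W sinα = 25.9
Σc'Δl = 74.1 kN/m; ΣN' = 173.9 kN/m; ΣW sinα = 59.2 kN/m
Resisting = 74.1 + 173.9·tan36.0° = 74.1 + 126.4 = 200.4 kN/m
FS = 200.4 / 59.2 = 3.388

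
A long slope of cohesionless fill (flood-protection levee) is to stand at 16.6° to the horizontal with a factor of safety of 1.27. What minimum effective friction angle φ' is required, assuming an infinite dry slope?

FS = tanφ'/tanβ ⇒ tanφ' = FS · tanβ = 1.27 · tan16.6° = 0.3786
φ' = arctan(0.3786) = 20.74°

φ' = 20.7°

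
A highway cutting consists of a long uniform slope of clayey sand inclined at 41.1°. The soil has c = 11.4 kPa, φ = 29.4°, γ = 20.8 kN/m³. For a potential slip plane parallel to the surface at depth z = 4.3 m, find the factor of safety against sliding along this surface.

For an infinite slope with a slip plane parallel to the surface (no pore pressure): FS = [c + γz cos²β tanφ] / [γz sinβ cosβ].
γz = 20.8·4.3 = 89.44 kN/m²
Numerator = 11.4 + 89.44·cos²41.1°·tan29.4° = 11.4 + 89.44·0.5679·0.5635 = 40.018 kPa
Denominator = 89.44·sin41.1°·cos41.1° = 89.44·0.6574·0.7536 = 44.306 kPa
FS = 40.018 / 44.306 = 0.903

FS = 0.90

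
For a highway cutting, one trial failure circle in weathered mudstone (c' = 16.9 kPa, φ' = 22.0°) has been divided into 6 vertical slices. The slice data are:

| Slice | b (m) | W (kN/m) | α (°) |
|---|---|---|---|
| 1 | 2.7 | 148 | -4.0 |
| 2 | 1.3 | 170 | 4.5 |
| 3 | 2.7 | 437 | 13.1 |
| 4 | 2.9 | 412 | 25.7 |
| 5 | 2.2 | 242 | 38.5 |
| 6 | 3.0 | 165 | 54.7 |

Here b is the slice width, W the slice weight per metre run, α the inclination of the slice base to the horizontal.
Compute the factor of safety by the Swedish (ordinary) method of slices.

FS = 1.54

Ordinary method of slices: FS = Σ[c'·Δl_i + (W_i cosα_i)·tanφ'] / Σ W_i sinα_i, with Δl_i = b_i / cosα_i.
Slice 1: Δl = 2.7/cos(-4.0°) = 2.707 m; N'_1 = 148·cos(-4.0°) = 147.6; c'Δl = 45.74; W sinα = -10.3
Slice 2: Δl = 1.3/cos4.5° = 1.304 m; N'_2 = 170·cos4.5° = 169.5; c'Δl = 22.04; W sinα = 13.3
Slice 3: Δl = 2.7/cos13.1° = 2.772 m; N'_3 = 437·cos13.1° = 425.6; c'Δl = 46.85; W sinα = 99.0
Slice 4: Δl = 2.9/cos25.7° = 3.218 m; N'_4 = 412·cos25.7° = 371.2; c'Δl = 54.39; W sinα = 178.7
Slice 5: Δl = 2.2/cos38.5° = 2.811 m; N'_5 = 242·cos38.5° = 189.4; c'Δl = 47.51; W sinα = 150.6
Slice 6: Δl = 3.0/cos54.7° = 5.192 m; N'_6 = 165·cos54.7° = 95.3; c'Δl = 87.74; W sinα = 134.7
Σc'Δl = 304.3 kN/m; ΣN' = 1398.7 kN/m; ΣW sinα = 566.0 kN/m
Resisting = 304.3 + 1398.7·tan22.0° = 304.3 + 565.1 = 869.4 kN/m
FS = 869.4 / 566.0 = 1.536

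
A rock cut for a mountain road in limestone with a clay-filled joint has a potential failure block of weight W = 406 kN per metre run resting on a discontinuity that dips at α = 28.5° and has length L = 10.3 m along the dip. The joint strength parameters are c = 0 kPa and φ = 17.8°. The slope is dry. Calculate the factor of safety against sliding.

FS = 0.59

Resolving the block weight along and normal to the plane and applying the Mohr–Coulomb strength on the joint:
N' = W cosα = 406·cos28.5° = 356.8 kN/m
Driving force T = W sinα = 406·sin28.5° = 193.7 kN/m
Resisting force R = c·L + N'·tanφ = 0·10.3 + 356.8·tan17.8° = 0.0 + 114.6 = 114.6 kN/m
FS = R / T = 114.6 / 193.7 = 0.591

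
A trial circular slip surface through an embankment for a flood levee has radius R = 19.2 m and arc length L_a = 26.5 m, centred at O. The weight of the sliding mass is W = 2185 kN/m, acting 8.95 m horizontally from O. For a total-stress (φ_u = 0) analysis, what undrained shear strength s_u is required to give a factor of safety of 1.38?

s_u = 53.0 kPa

FS = s_u·L_a·R / (W·d), so s_u = FS·W·d / (L_a·R).
s_u = 1.38·2185·8.95 / (26.50·19.2) = 26986.9 / 508.80 = 53.04 kPa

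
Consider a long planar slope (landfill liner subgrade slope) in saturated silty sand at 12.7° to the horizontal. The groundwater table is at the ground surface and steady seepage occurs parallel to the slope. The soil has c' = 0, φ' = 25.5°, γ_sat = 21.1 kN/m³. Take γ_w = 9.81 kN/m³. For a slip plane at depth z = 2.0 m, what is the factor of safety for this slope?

With seepage parallel to the slope and the water table at the surface, the effective normal stress on the slip plane uses the buoyant unit weight γ' = γ_sat − γ_w while the driving shear stress uses γ_sat:
FS = [c' + γ' z cos²β tanφ'] / [γ_sat z sinβ cosβ]
(For c' = 0 this reduces to FS = (γ'/γ_sat)·tanφ'/tanβ.)
γ' = 21.1 − 9.81 = 11.29 kN/m³
Numerator = 0.0 + 11.29·2.0·cos²12.7°·tan25.5° = 0.0 + 11.29·2.0·0.9517·0.4770 = 10.250 kPa
Denominator = 21.1·2.0·sin12.7°·cos12.7° = 21.1·2.0·0.2198·0.9755 = 9.051 kPa
FS = 10.250 / 9.051 = 1.132

FS = 1.13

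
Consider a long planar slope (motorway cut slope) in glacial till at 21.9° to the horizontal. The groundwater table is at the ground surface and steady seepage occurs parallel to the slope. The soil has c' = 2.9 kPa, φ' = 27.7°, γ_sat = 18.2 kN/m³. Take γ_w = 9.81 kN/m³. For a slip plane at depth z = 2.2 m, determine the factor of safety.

FS = 0.81

With seepage parallel to the slope and the water table at the surface, the effective normal stress on the slip plane uses the buoyant unit weight γ' = γ_sat − γ_w while the driving shear stress uses γ_sat:
FS = [c' + γ' z cos²β tanφ'] / [γ_sat z sinβ cosβ]
γ' = 18.2 − 9.81 = 8.39 kN/m³
Numerator = 2.9 + 8.39·2.2·cos²21.9°·tan27.7° = 2.9 + 8.39·2.2·0.8609·0.5250 = 11.243 kPa
Denominator = 18.2·2.2·sin21.9°·cos21.9° = 18.2·2.2·0.3730·0.9278 = 13.857 kPa
FS = 11.243 / 13.857 = 0.811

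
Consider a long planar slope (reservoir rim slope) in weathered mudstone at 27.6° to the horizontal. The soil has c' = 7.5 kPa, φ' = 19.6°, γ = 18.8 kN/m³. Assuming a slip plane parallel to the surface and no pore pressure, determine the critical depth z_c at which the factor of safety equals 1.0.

z_c = 3.05 m

Setting FS = 1.00 in FS = [c' + γz cos²β tanφ'] / [γz sinβ cosβ] and solving for z:
z = c' / [γ cosβ (FS·sinβ − cosβ·tanφ')]
  = 7.5 / [18.8·cos27.6°·(1.00·sin27.6° − cos27.6°·tan19.6°)]
  = 7.5 / [18.8·0.8862·(1.00·0.4633 − 0.8862·0.3561)]
  = 7.5 / 2.4613 = 3.047 m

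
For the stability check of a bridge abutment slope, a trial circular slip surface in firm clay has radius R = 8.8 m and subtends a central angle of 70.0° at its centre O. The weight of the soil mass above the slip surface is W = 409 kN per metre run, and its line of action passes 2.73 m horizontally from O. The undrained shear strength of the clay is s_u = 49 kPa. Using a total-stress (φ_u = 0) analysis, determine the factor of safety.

Taking moments about the centre O, the resisting moment is provided by the undrained shear strength acting along the arc:
Arc length L_a = R·θ = 8.8·(70.0°·π/180) = 8.8·1.2217 = 10.75 m
M_R = s_u·L_a·R = 49·10.75·8.8 = 4635.9 kN·m/m
M_D = W·d = 409·2.73 = 1116.6 kN·m/m
FS = M_R / M_D = 4635.9 / 1116.6 = 4.152

FS = 4.15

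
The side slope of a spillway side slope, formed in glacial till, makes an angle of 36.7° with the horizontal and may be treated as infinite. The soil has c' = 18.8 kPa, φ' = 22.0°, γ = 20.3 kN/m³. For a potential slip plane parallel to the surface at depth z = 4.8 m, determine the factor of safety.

FS = 0.94

For an infinite slope with a slip plane parallel to the surface (no pore pressure): FS = [c' + γz cos²β tanφ'] / [γz sinβ cosβ].
γz = 20.3·4.8 = 97.44 kN/m²
Numerator = 18.8 + 97.44·cos²36.7°·tan22.0° = 18.8 + 97.44·0.6428·0.4040 = 44.108 kPa
Denominator = 97.44·sin36.7°·cos36.7° = 97.44·0.5976·0.8018 = 46.689 kPa
FS = 44.108 / 46.689 = 0.945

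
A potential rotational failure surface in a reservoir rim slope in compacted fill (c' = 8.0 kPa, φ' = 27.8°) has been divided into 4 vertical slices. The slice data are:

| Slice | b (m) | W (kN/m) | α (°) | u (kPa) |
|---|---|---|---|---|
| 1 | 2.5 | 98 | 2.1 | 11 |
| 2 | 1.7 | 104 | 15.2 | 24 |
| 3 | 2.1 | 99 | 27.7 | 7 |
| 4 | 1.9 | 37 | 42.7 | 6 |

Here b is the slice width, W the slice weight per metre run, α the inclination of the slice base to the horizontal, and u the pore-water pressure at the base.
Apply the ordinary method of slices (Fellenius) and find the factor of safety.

Ordinary method of slices: FS = Σ[c'·Δl_i + (W_i cosα_i − u_i·Δl_i)·tanφ'] / Σ W_i sinα_i, with Δl_i = b_i / cosα_i.
Slice 1: Δl = 2.5/cos2.1° = 2.502 m; N'_1 = 98·cos2.1° − 11·2.502 = 70.4; c'Δl = 20.01; W sinα = 3.6
Slice 2: Δl = 1.7/cos15.2° = 1.762 m; N'_2 = 104·cos15.2° − 24·1.762 = 58.1; c'Δl = 14.09; W sinα = 27.3
Slice 3: Δl = 2.1/cos27.7° = 2.372 m; N'_3 = 99·cos27.7° − 7·2.372 = 71.1; c'Δl = 18.97; W sinα = 46.0
Slice 4: Δl = 1.9/cos42.7° = 2.585 m; N'_4 = 37·cos42.7° − 6·2.585 = 11.7; c'Δl = 20.68; W sinα = 25.1
Σc'Δl = 73.8 kN/m; ΣN' = 211.2 kN/m; ΣW sinα = 102.0 kN/m
Resisting = 73.8 + 211.2·tan27.8° = 73.8 + 111.4 = 185.1 kN/m
FS = 185.1 / 102.0 = 1.816

FS = 1.82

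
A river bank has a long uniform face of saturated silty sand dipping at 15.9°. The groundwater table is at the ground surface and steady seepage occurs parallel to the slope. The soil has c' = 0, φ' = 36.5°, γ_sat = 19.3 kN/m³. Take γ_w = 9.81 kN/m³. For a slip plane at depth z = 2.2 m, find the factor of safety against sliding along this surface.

FS = 1.28

With seepage parallel to the slope and the water table at the surface, the effective normal stress on the slip plane uses the buoyant unit weight γ' = γ_sat − γ_w while the driving shear stress uses γ_sat:
FS = [c' + γ' z cos²β tanφ'] / [γ_sat z sinβ cosβ]
(For c' = 0 this reduces to FS = (γ'/γ_sat)·tanφ'/tanβ.)
γ' = 19.3 − 9.81 = 9.49 kN/m³
Numerator = 0.0 + 9.49·2.2·cos²15.9°·tan36.5° = 0.0 + 9.49·2.2·0.9249·0.7400 = 14.289 kPa
Denominator = 19.3·2.2·sin15.9°·cos15.9° = 19.3·2.2·0.2740·0.9617 = 11.187 kPa
FS = 14.289 / 11.187 = 1.277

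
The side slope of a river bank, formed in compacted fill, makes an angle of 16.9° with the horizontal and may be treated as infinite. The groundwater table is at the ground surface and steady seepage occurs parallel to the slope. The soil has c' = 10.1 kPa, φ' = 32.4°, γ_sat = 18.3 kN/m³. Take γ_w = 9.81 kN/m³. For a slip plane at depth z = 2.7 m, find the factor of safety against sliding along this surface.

With seepage parallel to the slope and the water table at the surface, the effective normal stress on the slip plane uses the buoyant unit weight γ' = γ_sat − γ_w while the driving shear stress uses γ_sat:
FS = [c' + γ' z cos²β tanφ'] / [γ_sat z sinβ cosβ]
γ' = 18.3 − 9.81 = 8.49 kN/m³
Numerator = 10.1 + 8.49·2.7·cos²16.9°·tan32.4° = 10.1 + 8.49·2.7·0.9155·0.6346 = 23.418 kPa
Denominator = 18.3·2.7·sin16.9°·cos16.9° = 18.3·2.7·0.2907·0.9568 = 13.743 kPa
FS = 23.418 / 13.743 = 1.704

FS = 1.70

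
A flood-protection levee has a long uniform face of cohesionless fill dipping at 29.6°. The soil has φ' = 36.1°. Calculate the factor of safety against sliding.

For a dry cohesionless infinite slope the factor of safety is FS = tanφ' / tanβ.
FS = tan36.1° / tan29.6° = 0.7292 / 0.5681 = 1.284

FS = 1.28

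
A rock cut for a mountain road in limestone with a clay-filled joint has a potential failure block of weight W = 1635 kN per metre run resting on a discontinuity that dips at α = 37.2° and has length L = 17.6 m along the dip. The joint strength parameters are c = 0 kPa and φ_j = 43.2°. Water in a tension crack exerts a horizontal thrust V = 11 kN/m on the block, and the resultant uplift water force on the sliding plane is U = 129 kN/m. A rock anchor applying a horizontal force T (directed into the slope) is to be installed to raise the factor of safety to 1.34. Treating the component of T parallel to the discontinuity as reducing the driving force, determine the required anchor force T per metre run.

T = 147 kN/m

Resolving forces along and normal to the sliding plane, with the horizontal anchor force T adding T·sinα to the effective normal force and T·cosα acting up the plane against the driving force:
FS = [cL + (W cosα − U − V sinα + T sinα) tanφ_j] / [W sinα + V cosα − T cosα]
Without the anchor: N' = 1166.7 kN/m, driving T_d = 997.3 kN/m, resisting R = 0·17.6 + 1166.7·tan43.2° = 1095.6 kN/m, FS = 1.10.
Setting FS = 1.34 and solving for T:
1.34·(997.3 − T cos37.2°) = 1095.6 + T sin37.2°·tan43.2°
T·(sin37.2°·tan43.2° + 1.34·cos37.2°) = 1.34·997.3 − 1095.6
T·(0.6046·0.9391 + 1.34·0.7965) = 1336.4 − 1095.6 = 240.8
T·1.6351 = 240.8
T = 147.3 kN/m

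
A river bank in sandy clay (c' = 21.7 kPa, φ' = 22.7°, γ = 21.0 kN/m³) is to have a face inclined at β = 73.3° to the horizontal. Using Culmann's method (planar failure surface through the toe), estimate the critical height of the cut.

Culmann's analysis gives the critical failure plane at α_cr = (β + φ')/2 = (73.3 + 22.7)/2 = 48.0°, and the critical height
H_c = (4c'/γ) · sinβ cosφ' / [1 − cos(β − φ')]
    = (4·21.7/21.0) · sin73.3°·cos22.7° / [1 − cos(50.6°)]
    = 4.133 · 0.9578·0.9225 / [1 − 0.6347]
    = 4.133 · 0.8836 / 0.3653
    = 10.00 m

H_c = 10.00 m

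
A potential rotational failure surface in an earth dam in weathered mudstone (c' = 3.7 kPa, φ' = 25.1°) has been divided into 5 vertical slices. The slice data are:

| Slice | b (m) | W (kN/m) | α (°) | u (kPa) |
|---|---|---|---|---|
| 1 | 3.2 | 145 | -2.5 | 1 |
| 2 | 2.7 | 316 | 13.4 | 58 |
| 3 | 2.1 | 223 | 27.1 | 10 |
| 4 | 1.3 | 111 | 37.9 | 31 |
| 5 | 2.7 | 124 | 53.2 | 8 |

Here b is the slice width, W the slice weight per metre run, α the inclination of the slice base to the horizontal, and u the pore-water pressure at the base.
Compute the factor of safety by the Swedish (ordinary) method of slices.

FS = 0.91

Ordinary method of slices: FS = Σ[c'·Δl_i + (W_i cosα_i − u_i·Δl_i)·tanφ'] / Σ W_i sinα_i, with Δl_i = b_i / cosα_i.
Slice 1: Δl = 3.2/cos(-2.5°) = 3.203 m; N'_1 = 145·cos(-2.5°) − 1·3.203 = 141.7; c'Δl = 11.85; W sinα = -6.3
Slice 2: Δl = 2.7/cos13.4° = 2.776 m; N'_2 = 316·cos13.4° − 58·2.776 = 146.4; c'Δl = 10.27; W sinα = 73.2
Slice 3: Δl = 2.1/cos27.1° = 2.359 m; N'_3 = 223·cos27.1° − 10·2.359 = 174.9; c'Δl = 8.73; W sinα = 101.6
Slice 4: Δl = 1.3/cos37.9° = 1.647 m; N'_4 = 111·cos37.9° − 31·1.647 = 36.5; c'Δl = 6.10; W sinα = 68.2
Slice 5: Δl = 2.7/cos53.2° = 4.507 m; N'_5 = 124·cos53.2° − 8·4.507 = 38.2; c'Δl = 16.68; W sinα = 99.3
Σc'Δl = 53.6 kN/m; ΣN' = 537.7 kN/m; ΣW sinα = 336.0 kN/m
Resisting = 53.6 + 537.7·tan25.1° = 53.6 + 251.9 = 305.5 kN/m
FS = 305.5 / 336.0 = 0.909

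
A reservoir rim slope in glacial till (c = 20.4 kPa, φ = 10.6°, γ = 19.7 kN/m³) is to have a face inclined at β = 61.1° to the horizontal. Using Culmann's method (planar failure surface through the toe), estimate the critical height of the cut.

Culmann's analysis gives the critical failure plane at α_cr = (β + φ)/2 = (61.1 + 10.6)/2 = 35.9°, and the critical height
H_c = (4c/γ) · sinβ cosφ / [1 − cos(β − φ)]
    = (4·20.4/19.7) · sin61.1°·cos10.6° / [1 − cos(50.5°)]
    = 4.142 · 0.8755·0.9829 / [1 − 0.6361]
    = 4.142 · 0.8605 / 0.3639
    = 9.79 m

H_c = 9.79 m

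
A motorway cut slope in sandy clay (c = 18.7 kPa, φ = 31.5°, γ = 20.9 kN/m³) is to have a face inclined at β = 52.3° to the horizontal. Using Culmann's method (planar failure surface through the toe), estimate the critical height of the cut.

Culmann's analysis gives the critical failure plane at α_cr = (β + φ)/2 = (52.3 + 31.5)/2 = 41.9°, and the critical height
H_c = (4c/γ) · sinβ cosφ / [1 − cos(β − φ)]
    = (4·18.7/20.9) · sin52.3°·cos31.5° / [1 − cos(20.8°)]
    = 3.579 · 0.7912·0.8526 / [1 − 0.9348]
    = 3.579 · 0.6746 / 0.0652
    = 37.05 m

H_c = 37.05 m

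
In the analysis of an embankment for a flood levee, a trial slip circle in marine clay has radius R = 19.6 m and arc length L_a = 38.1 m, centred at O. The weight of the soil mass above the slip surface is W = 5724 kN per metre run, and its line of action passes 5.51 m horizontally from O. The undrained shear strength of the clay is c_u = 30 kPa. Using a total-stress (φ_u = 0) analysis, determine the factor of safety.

FS = 0.71

Taking moments about the centre O, the resisting moment is provided by the undrained shear strength acting along the arc:
M_R = c_u·L_a·R = 30·38.10·19.6 = 22402.8 kN·m/m
M_D = W·d = 5724·5.51 = 31539.2 kN·m/m
FS = M_R / M_D = 22402.8 / 31539.2 = 0.710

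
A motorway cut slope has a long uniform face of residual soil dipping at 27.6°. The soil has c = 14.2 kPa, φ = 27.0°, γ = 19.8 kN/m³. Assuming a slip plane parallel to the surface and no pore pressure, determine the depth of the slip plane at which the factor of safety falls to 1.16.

Setting FS = 1.16 in FS = [c + γz cos²β tanφ] / [γz sinβ cosβ] and solving for z:
z = c / [γ cosβ (FS·sinβ − cosβ·tanφ)]
  = 14.2 / [19.8·cos27.6°·(1.16·sin27.6° − cos27.6°·tan27.0°)]
  = 14.2 / [19.8·0.8862·(1.16·0.4633 − 0.8862·0.5095)]
  = 14.2 / 1.5069 = 9.423 m

z = 9.42 m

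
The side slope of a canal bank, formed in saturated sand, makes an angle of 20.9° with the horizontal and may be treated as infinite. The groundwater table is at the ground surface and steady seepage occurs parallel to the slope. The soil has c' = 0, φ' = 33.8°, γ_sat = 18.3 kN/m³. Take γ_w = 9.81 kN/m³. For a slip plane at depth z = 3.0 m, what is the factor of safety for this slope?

FS = 0.81

With seepage parallel to the slope and the water table at the surface, the effective normal stress on the slip plane uses the buoyant unit weight γ' = γ_sat − γ_w while the driving shear stress uses γ_sat:
FS = [c' + γ' z cos²β tanφ'] / [γ_sat z sinβ cosβ]
(For c' = 0 this reduces to FS = (γ'/γ_sat)·tanφ'/tanβ.)
γ' = 18.3 − 9.81 = 8.49 kN/m³
Numerator = 0.0 + 8.49·3.0·cos²20.9°·tan33.8° = 0.0 + 8.49·3.0·0.8727·0.6694 = 14.881 kPa
Denominator = 18.3·3.0·sin20.9°·cos20.9° = 18.3·3.0·0.3567·0.9342 = 18.296 kPa
FS = 14.881 / 18.296 = 0.813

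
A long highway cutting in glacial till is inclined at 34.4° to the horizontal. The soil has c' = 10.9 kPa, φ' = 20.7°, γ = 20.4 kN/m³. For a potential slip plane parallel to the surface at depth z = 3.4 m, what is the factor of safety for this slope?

FS = 0.89

For an infinite slope with a slip plane parallel to the surface (no pore pressure): FS = [c' + γz cos²β tanφ'] / [γz sinβ cosβ].
γz = 20.4·3.4 = 69.36 kN/m²
Numerator = 10.9 + 69.36·cos²34.4°·tan20.7° = 10.9 + 69.36·0.6808·0.3779 = 28.743 kPa
Denominator = 69.36·sin34.4°·cos34.4° = 69.36·0.5650·0.8251 = 32.333 kPa
FS = 28.743 / 32.333 = 0.889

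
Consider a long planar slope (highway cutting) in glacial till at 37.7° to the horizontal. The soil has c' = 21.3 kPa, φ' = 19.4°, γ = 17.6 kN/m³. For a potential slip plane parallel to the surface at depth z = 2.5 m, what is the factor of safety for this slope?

For an infinite slope with a slip plane parallel to the surface (no pore pressure): FS = [c' + γz cos²β tanφ'] / [γz sinβ cosβ].
γz = 17.6·2.5 = 44.00 kN/m²
Numerator = 21.3 + 44.00·cos²37.7°·tan19.4° = 21.3 + 44.00·0.6260·0.3522 = 31.000 kPa
Denominator = 44.00·sin37.7°·cos37.7° = 44.00·0.6115·0.7912 = 21.290 kPa
FS = 31.000 / 21.290 = 1.456

FS = 1.46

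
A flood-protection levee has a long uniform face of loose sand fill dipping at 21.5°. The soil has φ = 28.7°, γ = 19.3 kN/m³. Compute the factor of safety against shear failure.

FS = 1.39

For a dry cohesionless infinite slope the factor of safety is FS = tanφ / tanβ.
FS = tan28.7° / tan21.5° = 0.5475 / 0.3939 = 1.390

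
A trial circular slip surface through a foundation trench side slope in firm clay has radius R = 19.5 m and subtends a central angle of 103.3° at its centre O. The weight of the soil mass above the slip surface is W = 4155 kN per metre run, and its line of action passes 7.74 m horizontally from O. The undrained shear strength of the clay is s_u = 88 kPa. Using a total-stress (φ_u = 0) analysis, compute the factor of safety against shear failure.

Taking moments about the centre O, the resisting moment is provided by the undrained shear strength acting along the arc:
Arc length L_a = R·θ = 19.5·(103.3°·π/180) = 19.5·1.8029 = 35.16 m
M_R = s_u·L_a·R = 88·35.16·19.5 = 60329.5 kN·m/m
M_D = W·d = 4155·7.74 = 32159.7 kN·m/m
FS = M_R / M_D = 60329.5 / 32159.7 = 1.876

FS = 1.88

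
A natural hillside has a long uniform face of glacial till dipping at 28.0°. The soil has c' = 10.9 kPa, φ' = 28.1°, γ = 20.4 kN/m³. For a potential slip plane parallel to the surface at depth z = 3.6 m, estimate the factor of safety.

FS = 1.36

For an infinite slope with a slip plane parallel to the surface (no pore pressure): FS = [c' + γz cos²β tanφ'] / [γz sinβ cosβ].
γz = 20.4·3.6 = 73.44 kN/m²
Numerator = 10.9 + 73.44·cos²28.0°·tan28.1° = 10.9 + 73.44·0.7796·0.5340 = 41.471 kPa
Denominator = 73.44·sin28.0°·cos28.0° = 73.44·0.4695·0.8829 = 30.442 kPa
FS = 41.471 / 30.442 = 1.362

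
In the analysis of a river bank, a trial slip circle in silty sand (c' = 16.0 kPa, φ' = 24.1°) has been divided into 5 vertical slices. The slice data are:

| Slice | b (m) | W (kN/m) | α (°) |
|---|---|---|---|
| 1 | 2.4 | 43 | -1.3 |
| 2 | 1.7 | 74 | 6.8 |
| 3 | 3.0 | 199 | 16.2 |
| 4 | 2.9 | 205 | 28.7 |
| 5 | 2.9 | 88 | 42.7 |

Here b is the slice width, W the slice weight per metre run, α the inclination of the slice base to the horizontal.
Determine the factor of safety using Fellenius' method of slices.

FS = 2.16

Ordinary method of slices: FS = Σ[c'·Δl_i + (W_i cosα_i)·tanφ'] / Σ W_i sinα_i, with Δl_i = b_i / cosα_i.
Slice 1: Δl = 2.4/cos(-1.3°) = 2.401 m; N'_1 = 43·cos(-1.3°) = 43.0; c'Δl = 38.41; W sinα = -1.0
Slice 2: Δl = 1.7/cos6.8° = 1.712 m; N'_2 = 74·cos6.8° = 73.5; c'Δl = 27.39; W sinα = 8.8
Slice 3: Δl = 3.0/cos16.2° = 3.124 m; N'_3 = 199·cos16.2° = 191.1; c'Δl = 49.98; W sinα = 55.5
Slice 4: Δl = 2.9/cos28.7° = 3.306 m; N'_4 = 205·cos28.7° = 179.8; c'Δl = 52.90; W sinα = 98.4
Slice 5: Δl = 2.9/cos42.7° = 3.946 m; N'_5 = 88·cos42.7° = 64.7; c'Δl = 63.14; W sinα = 59.7
Σc'Δl = 231.8 kN/m; ΣN' = 552.1 kN/m; ΣW sinα = 221.4 kN/m
Resisting = 231.8 + 552.1·tan24.1° = 231.8 + 246.9 = 478.8 kN/m
FS = 478.8 / 221.4 = 2.162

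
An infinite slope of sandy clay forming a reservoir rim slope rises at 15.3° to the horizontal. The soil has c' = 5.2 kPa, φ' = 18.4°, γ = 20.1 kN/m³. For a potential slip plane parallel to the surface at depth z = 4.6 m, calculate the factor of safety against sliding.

FS = 1.44

For an infinite slope with a slip plane parallel to the surface (no pore pressure): FS = [c' + γz cos²β tanφ'] / [γz sinβ cosβ].
γz = 20.1·4.6 = 92.46 kN/m²
Numerator = 5.2 + 92.46·cos²15.3°·tan18.4° = 5.2 + 92.46·0.9304·0.3327 = 33.816 kPa
Denominator = 92.46·sin15.3°·cos15.3° = 92.46·0.2639·0.9646 = 23.533 kPa
FS = 33.816 / 23.533 = 1.437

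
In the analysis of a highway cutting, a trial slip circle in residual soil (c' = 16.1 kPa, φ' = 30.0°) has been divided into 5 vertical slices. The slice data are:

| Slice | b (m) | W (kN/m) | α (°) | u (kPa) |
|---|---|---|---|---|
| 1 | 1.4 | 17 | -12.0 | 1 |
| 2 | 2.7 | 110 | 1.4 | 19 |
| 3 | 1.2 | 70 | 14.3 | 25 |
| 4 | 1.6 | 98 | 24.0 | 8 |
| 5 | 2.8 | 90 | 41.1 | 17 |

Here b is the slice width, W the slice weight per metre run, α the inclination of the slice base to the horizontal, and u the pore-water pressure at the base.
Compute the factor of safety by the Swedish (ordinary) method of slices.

FS = 2.47

Ordinary method of slices: FS = Σ[c'·Δl_i + (W_i cosα_i − u_i·Δl_i)·tanφ'] / Σ W_i sinα_i, with Δl_i = b_i / cosα_i.
Slice 1: Δl = 1.4/cos(-12.0°) = 1.431 m; N'_1 = 17·cos(-12.0°) − 1·1.431 = 15.2; c'Δl = 23.04; W sinα = -3.5
Slice 2: Δl = 2.7/cos1.4° = 2.701 m; N'_2 = 110·cos1.4° − 19·2.701 = 58.7; c'Δl = 43.48; W sinα = 2.7
Slice 3: Δl = 1.2/cos14.3° = 1.238 m; N'_3 = 70·cos14.3° − 25·1.238 = 36.9; c'Δl = 19.94; W sinα = 17.3
Slice 4: Δl = 1.6/cos24.0° = 1.751 m; N'_4 = 98·cos24.0° − 8·1.751 = 75.5; c'Δl = 28.20; W sinα = 39.9
Slice 5: Δl = 2.8/cos41.1° = 3.716 m; N'_5 = 90·cos41.1° − 17·3.716 = 4.7; c'Δl = 59.82; W sinα = 59.2
Σc'Δl = 174.5 kN/m; ΣN' = 190.9 kN/m; ΣW sinα = 115.5 kN/m
Resisting = 174.5 + 190.9·tan30.0° = 174.5 + 110.2 = 284.7 kN/m
FS = 284.7 / 115.5 = 2.466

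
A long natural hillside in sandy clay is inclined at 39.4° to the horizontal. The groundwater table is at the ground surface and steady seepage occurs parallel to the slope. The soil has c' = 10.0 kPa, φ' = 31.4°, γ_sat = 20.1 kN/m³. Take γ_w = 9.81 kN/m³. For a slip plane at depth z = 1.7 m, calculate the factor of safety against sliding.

FS = 0.98

With seepage parallel to the slope and the water table at the surface, the effective normal stress on the slip plane uses the buoyant unit weight γ' = γ_sat − γ_w while the driving shear stress uses γ_sat:
FS = [c' + γ' z cos²β tanφ'] / [γ_sat z sinβ cosβ]
γ' = 20.1 − 9.81 = 10.29 kN/m³
Numerator = 10.0 + 10.29·1.7·cos²39.4°·tan31.4° = 10.0 + 10.29·1.7·0.5971·0.6104 = 16.376 kPa
Denominator = 20.1·1.7·sin39.4°·cos39.4° = 20.1·1.7·0.6347·0.7727 = 16.760 kPa
FS = 16.376 / 16.760 = 0.977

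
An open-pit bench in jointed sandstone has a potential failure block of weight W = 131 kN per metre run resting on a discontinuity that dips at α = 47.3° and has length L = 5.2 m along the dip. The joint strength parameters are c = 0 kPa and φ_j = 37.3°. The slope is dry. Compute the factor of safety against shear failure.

FS = 0.70

Resolving the block weight along and normal to the plane and applying the Mohr–Coulomb strength on the joint:
N' = W cosα = 131·cos47.3° = 88.8 kN/m
Driving force T = W sinα = 131·sin47.3° = 96.3 kN/m
Resisting force R = c·L + N'·tanφ_j = 0·5.2 + 88.8·tan37.3° = 0.0 + 67.7 = 67.7 kN/m
FS = R / T = 67.7 / 96.3 = 0.703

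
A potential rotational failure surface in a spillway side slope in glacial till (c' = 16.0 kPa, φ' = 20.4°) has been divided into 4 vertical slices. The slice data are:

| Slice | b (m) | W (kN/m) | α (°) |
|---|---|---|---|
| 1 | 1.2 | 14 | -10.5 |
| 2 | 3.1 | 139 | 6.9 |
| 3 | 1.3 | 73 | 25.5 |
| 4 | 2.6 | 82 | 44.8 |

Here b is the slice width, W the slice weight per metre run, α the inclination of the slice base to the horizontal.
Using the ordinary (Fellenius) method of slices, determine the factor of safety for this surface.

Ordinary method of slices: FS = Σ[c'·Δl_i + (W_i cosα_i)·tanφ'] / Σ W_i sinα_i, with Δl_i = b_i / cosα_i.
Slice 1: Δl = 1.2/cos(-10.5°) = 1.220 m; N'_1 = 14·cos(-10.5°) = 13.8; c'Δl = 19.53; W sinα = -2.6
Slice 2: Δl = 3.1/cos6.9° = 3.123 m; N'_2 = 139·cos6.9° = 138.0; c'Δl = 49.96; W sinα = 16.7
Slice 3: Δl = 1.3/cos25.5° = 1.440 m; N'_3 = 73·cos25.5° = 65.9; c'Δl = 23.04; W sinα = 31.4
Slice 4: Δl = 2.6/cos44.8° = 3.664 m; N'_4 = 82·cos44.8° = 58.2; c'Δl = 58.63; W sinα = 57.8
Σc'Δl = 151.2 kN/m; ΣN' = 275.8 kN/m; ΣW sinα = 103.4 kN/m
Resisting = 151.2 + 275.8·tan20.4° = 151.2 + 102.6 = 253.7 kN/m
FS = 253.7 / 103.4 = 2.455

FS = 2.46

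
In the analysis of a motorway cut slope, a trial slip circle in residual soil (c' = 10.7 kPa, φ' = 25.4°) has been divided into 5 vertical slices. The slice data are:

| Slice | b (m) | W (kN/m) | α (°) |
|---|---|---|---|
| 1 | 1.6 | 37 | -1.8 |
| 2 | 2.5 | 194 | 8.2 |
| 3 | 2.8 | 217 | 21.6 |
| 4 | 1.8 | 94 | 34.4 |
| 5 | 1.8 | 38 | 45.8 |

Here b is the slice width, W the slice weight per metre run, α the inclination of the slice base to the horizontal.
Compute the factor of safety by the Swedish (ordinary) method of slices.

Ordinary method of slices: FS = Σ[c'·Δl_i + (W_i cosα_i)·tanφ'] / Σ W_i sinα_i, with Δl_i = b_i / cosα_i.
Slice 1: Δl = 1.6/cos(-1.8°) = 1.601 m; N'_1 = 37·cos(-1.8°) = 37.0; c'Δl = 17.13; W sinα = -1.2
Slice 2: Δl = 2.5/cos8.2° = 2.526 m; N'_2 = 194·cos8.2° = 192.0; c'Δl = 27.03; W sinα = 27.7
Slice 3: Δl = 2.8/cos21.6° = 3.011 m; N'_3 = 217·cos21.6° = 201.8; c'Δl = 32.22; W sinα = 79.9
Slice 4: Δl = 1.8/cos34.4° = 2.182 m; N'_4 = 94·cos34.4° = 77.6; c'Δl = 23.34; W sinα = 53.1
Slice 5: Δl = 1.8/cos45.8° = 2.582 m; N'_5 = 38·cos45.8° = 26.5; c'Δl = 27.63; W sinα = 27.2
Σc'Δl = 127.3 kN/m; ΣN' = 534.8 kN/m; ΣW sinα = 186.7 kN/m
Resisting = 127.3 + 534.8·tan25.4° = 127.3 + 253.9 = 381.3 kN/m
FS = 381.3 / 186.7 = 2.042

FS = 2.04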